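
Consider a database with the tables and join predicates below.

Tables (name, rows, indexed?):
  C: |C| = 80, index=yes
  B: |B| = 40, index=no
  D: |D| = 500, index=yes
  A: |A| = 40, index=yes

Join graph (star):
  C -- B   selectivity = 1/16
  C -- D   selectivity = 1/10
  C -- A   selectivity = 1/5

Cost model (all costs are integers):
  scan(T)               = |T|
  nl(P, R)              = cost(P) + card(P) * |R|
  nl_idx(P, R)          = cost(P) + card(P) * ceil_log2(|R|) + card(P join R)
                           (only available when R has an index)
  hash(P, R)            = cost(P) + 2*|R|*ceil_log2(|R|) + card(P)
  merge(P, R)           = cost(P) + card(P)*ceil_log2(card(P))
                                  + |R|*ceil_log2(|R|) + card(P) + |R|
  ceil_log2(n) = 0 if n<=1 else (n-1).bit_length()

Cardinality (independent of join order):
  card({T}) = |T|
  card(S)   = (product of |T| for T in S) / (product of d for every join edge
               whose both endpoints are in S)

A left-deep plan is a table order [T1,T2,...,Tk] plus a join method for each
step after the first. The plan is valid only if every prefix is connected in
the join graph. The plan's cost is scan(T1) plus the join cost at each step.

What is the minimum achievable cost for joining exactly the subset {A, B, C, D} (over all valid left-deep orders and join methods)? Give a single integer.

Selinger DP over subsets of {A,B,C,D}:
  {C}: scan cost=80, card=80
  {B}: scan cost=40, card=40
  {D}: scan cost=500, card=500
  {A}: scan cost=40, card=40
  {BC}: card=200; try (C,nl_idx)→520, (B,hash)→640, (C,merge)→960, (B,merge)→1000, (C,hash)→1200, (C,nl)→3240 …(+1); best=520 via (C,nl_idx)
  {CD}: card=4000; try (C,hash)→2120, (D,nl_idx)→4800, (D,merge)→5720, (C,merge)→6140, (C,nl_idx)→8000, (D,hash)→9160 …(+2); best=2120 via (C,hash)
  {AC}: card=640; try (A,hash)→640, (C,merge)→960, (C,nl_idx)→960, (A,merge)→1000, (C,hash)→1200, (A,nl_idx)→1200 …(+2); best=640 via (A,hash)
  {BCD}: card=10000; try (B,hash)→6600, (D,merge)→7320, (D,hash)→9720, (D,nl_idx)→12320, (B,merge)→54400, (D,nl)→100520 …(+1); best=6600 via (B,hash)
  {ABC}: card=1600; try (A,hash)→1200, (B,hash)→1760, (A,merge)→2600, (A,nl_idx)→3320, (B,merge)→7960, (A,nl)→8520 …(+1); best=1200 via (A,hash)
  {ACD}: card=32000; try (A,hash)→6600, (D,hash)→10280, (D,merge)→12680, (D,nl_idx)→38400, (A,merge)→54400, (A,nl_idx)→58120 …(+2); best=6600 via (A,hash)
  {ABCD}: card=80000; try (D,hash)→11800, (A,hash)→17080, (D,merge)→25400, (B,hash)→39080, (D,nl_idx)→95600, (A,nl_idx)→146600 …(+5); best=11800 via (D,hash)

11800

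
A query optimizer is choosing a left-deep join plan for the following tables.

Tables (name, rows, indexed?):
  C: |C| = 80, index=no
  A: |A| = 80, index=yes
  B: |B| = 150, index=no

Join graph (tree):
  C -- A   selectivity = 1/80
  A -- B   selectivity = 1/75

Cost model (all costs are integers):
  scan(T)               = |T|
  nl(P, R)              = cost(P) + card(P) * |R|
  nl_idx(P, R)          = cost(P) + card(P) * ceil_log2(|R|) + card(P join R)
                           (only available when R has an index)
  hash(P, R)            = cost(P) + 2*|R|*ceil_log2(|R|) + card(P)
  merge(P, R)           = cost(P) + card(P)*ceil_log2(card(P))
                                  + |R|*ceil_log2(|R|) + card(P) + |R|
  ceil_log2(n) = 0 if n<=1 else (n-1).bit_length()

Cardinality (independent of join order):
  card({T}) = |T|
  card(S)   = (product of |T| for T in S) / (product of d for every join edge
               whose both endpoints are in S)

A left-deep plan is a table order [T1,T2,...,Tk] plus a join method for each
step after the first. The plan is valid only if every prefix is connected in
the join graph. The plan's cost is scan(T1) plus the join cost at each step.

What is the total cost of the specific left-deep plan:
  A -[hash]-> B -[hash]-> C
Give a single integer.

3840

step 1: scan A: cost=80, card=80
step 2: join B via hash
    card(P join B) = 80*150/(75) = 160
    cost = 80 + 2*150*8 + 80 = 2560
step 3: join C via hash
    card(P join C) = 160*80/(80) = 160
    cost = 2560 + 2*80*7 + 160 = 3840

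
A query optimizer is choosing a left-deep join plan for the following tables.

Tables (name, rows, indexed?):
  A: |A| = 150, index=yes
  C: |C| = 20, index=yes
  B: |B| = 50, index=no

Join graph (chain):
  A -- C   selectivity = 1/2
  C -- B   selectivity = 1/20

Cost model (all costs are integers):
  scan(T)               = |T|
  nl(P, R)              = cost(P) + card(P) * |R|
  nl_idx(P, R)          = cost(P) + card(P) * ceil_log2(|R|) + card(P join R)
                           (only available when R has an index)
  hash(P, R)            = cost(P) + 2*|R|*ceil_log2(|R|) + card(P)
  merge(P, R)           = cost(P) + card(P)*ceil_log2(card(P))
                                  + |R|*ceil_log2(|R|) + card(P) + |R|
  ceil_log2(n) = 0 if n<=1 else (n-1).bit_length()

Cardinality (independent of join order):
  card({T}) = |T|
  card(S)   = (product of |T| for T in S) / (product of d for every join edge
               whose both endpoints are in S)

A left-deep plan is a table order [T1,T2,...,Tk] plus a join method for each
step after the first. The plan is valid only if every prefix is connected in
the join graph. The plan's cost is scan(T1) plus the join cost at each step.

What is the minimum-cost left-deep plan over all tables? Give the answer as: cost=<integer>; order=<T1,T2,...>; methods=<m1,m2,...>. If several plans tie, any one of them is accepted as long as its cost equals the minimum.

cost=2000; order=B,C,A; methods=hash,merge

Selinger DP (subsets sized 1..n):
  {A}: scan cost=150, card=150
  {C}: scan cost=20, card=20
  {B}: scan cost=50, card=50
  {AC}: card=1500; try (C,hash)→500, (A,merge)→1490, (C,merge)→1620, (A,nl_idx)→1680, (C,nl_idx)→2400, (A,hash)→2440 …(+2); best=500 via (C,hash)
  {BC}: card=50; try (C,hash)→300, (C,nl_idx)→350, (B,merge)→490, (C,merge)→520, (B,hash)→640, (B,nl)→1020 …(+1); best=300 via (C,hash)
  {ABC}: card=3750; try (A,merge)→2000, (B,hash)→2600, (A,hash)→2750, (A,nl_idx)→4450, (A,nl)→7800, (B,merge)→18850 …(+1); best=2000 via (A,merge)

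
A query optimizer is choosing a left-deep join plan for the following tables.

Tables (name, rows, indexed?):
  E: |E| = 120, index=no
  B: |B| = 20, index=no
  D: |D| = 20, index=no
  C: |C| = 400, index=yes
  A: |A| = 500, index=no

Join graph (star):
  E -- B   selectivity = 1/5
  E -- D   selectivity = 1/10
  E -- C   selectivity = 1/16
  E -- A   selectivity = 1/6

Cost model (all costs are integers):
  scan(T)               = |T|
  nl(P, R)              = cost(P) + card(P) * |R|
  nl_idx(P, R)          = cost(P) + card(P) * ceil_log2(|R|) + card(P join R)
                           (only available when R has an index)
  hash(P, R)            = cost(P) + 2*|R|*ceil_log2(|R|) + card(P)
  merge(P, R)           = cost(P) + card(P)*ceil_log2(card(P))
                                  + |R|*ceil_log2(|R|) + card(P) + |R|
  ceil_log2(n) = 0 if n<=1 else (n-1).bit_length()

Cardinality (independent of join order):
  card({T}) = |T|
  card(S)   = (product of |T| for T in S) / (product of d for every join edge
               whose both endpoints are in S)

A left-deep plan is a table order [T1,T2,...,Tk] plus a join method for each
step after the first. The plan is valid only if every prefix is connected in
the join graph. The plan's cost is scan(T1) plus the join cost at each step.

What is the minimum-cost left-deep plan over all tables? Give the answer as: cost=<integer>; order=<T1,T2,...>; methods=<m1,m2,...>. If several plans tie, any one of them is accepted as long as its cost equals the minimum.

cost=42040; order=E,D,B,C,A; methods=hash,hash,hash,hash

Selinger DP (subsets sized 1..n):
  {E}: scan cost=120, card=120
  {B}: scan cost=20, card=20
  {D}: scan cost=20, card=20
  {C}: scan cost=400, card=400
  {A}: scan cost=500, card=500
  {BE}: card=480; try (B,hash)→440, (E,merge)→1100, (B,merge)→1200, (E,hash)→1720, (E,nl)→2420, (B,nl)→2520; best=440 via (B,hash)
  {DE}: card=240; try (D,hash)→440, (E,merge)→1100, (D,merge)→1200, (E,hash)→1720, (E,nl)→2420, (D,nl)→2520; best=440 via (D,hash)
  {CE}: card=3000; try (E,hash)→2480, (C,nl_idx)→4200, (C,merge)→5080, (E,merge)→5360, (C,hash)→7440, (C,nl)→48120 …(+1); best=2480 via (E,hash)
  {AE}: card=10000; try (E,hash)→2680, (A,merge)→6080, (E,merge)→6460, (A,hash)→9240, (A,nl)→60120, (E,nl)→60500; best=2680 via (E,hash)
  {BDE}: card=960; try (B,hash)→880, (D,hash)→1120, (B,merge)→2720, (B,nl)→5240, (D,merge)→5360, (D,nl)→10040; best=880 via (B,hash)
  {BCE}: card=12000; try (B,hash)→5680, (C,hash)→8120, (C,merge)→9240, (C,nl_idx)→16760, (B,merge)→41600, (B,nl)→62480 …(+1); best=5680 via (B,hash)
  {ABE}: card=40000; try (A,hash)→9920, (A,merge)→10240, (B,hash)→12880, (B,merge)→152800, (B,nl)→202680, (A,nl)→240440; best=9920 via (A,hash)
  {CDE}: card=6000; try (D,hash)→5680, (C,merge)→6600, (C,hash)→7880, (C,nl_idx)→8600, (D,merge)→41600, (D,nl)→62480 …(+1); best=5680 via (D,hash)
  {ADE}: card=20000; try (A,merge)→7600, (A,hash)→9680, (D,hash)→12880, (A,nl)→120440, (D,merge)→152800, (D,nl)→202680; best=7600 via (A,merge)
  {ACE}: card=250000; try (A,hash)→14480, (C,hash)→19880, (A,merge)→46480, (C,merge)→156680, (C,nl_idx)→342680, (A,nl)→1502480 …(+1); best=14480 via (A,hash)
  {BCDE}: card=24000; try (C,hash)→9040, (B,hash)→11880, (C,merge)→15440, (D,hash)→17880, (C,nl_idx)→33520, (B,merge)→89800 …(+4); best=9040 via (C,hash)
  {ABDE}: card=80000; try (A,hash)→10840, (A,merge)→16440, (B,hash)→27800, (D,hash)→50120, (B,merge)→327720, (B,nl)→407600 …(+3); best=10840 via (A,hash)
  {ABCE}: card=1000000; try (A,hash)→26680, (C,hash)→57120, (A,merge)→190680, (B,hash)→264680, (C,merge)→693920, (C,nl_idx)→1369920 …(+4); best=26680 via (A,hash)
  {ACDE}: card=500000; try (A,hash)→20680, (C,hash)→34800, (A,merge)→94680, (D,hash)→264680, (C,merge)→331600, (C,nl_idx)→687600 …(+4); best=20680 via (A,hash)
  {ABCDE}: card=2000000; try (A,hash)→42040, (C,hash)→98040, (A,merge)→398040, (B,hash)→520880, (D,hash)→1026880, (C,merge)→1454840 …(+7); best=42040 via (A,hash)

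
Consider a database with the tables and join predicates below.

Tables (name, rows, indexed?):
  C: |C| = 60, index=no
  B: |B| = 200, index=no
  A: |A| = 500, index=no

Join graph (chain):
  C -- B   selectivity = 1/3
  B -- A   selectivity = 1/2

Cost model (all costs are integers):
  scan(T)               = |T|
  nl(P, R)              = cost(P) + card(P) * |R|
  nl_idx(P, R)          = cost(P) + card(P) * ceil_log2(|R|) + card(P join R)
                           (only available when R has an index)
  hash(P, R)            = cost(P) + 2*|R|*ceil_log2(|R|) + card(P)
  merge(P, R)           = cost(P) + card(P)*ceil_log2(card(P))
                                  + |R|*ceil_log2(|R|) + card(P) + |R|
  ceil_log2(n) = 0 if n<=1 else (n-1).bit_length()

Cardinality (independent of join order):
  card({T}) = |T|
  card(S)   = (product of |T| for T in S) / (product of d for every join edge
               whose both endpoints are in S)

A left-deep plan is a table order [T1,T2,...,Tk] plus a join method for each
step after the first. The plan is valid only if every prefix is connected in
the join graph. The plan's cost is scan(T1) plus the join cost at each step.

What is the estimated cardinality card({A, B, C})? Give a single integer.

Tables in S: A(500), B(200), C(60)
Edges inside S: C-B(d=3), B-A(d=2)
numerator = 500 * 200 * 60 = 6000000
denominator = 3 * 2 = 6
card(S) = 6000000 / 6 = 1000000

1000000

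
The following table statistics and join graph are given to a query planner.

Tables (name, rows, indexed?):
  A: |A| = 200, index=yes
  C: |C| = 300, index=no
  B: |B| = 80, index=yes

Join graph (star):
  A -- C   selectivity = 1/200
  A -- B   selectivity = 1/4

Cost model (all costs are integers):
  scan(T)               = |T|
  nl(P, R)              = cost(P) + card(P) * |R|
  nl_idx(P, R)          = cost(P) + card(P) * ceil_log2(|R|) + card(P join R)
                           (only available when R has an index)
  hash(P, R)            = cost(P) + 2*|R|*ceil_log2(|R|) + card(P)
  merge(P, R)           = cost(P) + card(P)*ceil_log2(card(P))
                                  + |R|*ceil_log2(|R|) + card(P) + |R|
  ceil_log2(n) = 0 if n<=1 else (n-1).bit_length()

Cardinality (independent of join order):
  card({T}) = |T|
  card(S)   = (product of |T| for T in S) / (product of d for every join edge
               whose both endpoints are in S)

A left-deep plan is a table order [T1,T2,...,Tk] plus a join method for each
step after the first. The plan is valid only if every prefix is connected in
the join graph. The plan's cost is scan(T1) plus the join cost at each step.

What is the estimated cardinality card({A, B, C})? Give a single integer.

Tables in S: A(200), B(80), C(300)
Edges inside S: A-C(d=200), A-B(d=4)
numerator = 200 * 80 * 300 = 4800000
denominator = 200 * 4 = 800
card(S) = 4800000 / 800 = 6000

6000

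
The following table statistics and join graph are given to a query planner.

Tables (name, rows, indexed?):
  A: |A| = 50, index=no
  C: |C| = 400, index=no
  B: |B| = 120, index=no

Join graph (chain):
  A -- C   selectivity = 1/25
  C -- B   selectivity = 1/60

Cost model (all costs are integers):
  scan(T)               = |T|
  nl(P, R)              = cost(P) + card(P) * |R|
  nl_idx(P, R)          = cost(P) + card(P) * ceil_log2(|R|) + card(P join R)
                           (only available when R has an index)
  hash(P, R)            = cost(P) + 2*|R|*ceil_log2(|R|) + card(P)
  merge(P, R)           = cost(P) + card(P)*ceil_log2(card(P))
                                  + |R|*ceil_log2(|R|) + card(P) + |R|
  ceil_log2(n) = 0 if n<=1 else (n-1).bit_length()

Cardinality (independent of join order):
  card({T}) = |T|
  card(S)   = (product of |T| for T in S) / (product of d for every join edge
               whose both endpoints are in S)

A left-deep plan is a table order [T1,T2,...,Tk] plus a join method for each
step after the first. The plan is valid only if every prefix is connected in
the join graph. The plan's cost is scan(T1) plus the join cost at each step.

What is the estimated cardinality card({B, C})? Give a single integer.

800

Tables in S: B(120), C(400)
Edges inside S: C-B(d=60)
numerator = 120 * 400 = 48000
denominator = 60 = 60
card(S) = 48000 / 60 = 800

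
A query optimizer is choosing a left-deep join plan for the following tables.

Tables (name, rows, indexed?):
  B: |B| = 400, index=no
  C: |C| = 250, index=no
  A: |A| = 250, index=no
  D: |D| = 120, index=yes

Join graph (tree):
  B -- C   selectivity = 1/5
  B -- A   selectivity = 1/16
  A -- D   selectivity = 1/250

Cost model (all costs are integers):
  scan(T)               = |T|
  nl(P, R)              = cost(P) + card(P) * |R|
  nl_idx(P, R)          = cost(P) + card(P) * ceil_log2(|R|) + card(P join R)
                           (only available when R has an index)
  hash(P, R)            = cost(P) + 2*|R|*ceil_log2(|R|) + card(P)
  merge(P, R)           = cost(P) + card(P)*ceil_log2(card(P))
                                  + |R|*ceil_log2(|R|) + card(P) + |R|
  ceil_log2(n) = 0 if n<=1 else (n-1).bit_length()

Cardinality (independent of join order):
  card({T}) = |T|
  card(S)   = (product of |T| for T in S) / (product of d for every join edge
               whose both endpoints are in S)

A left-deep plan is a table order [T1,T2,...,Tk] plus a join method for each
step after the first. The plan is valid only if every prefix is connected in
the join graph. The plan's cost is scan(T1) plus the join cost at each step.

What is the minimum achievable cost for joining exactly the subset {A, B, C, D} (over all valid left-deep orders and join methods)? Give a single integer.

Selinger DP over subsets of {A,B,C,D}:
  {B}: scan cost=400, card=400
  {C}: scan cost=250, card=250
  {A}: scan cost=250, card=250
  {D}: scan cost=120, card=120
  {BC}: card=20000; try (C,hash)→4800, (B,merge)→6500, (C,merge)→6650, (B,hash)→7700, (B,nl)→100250, (C,nl)→100400; best=4800 via (C,hash)
  {AB}: card=6250; try (A,hash)→4800, (B,merge)→6500, (A,merge)→6650, (B,hash)→7700, (B,nl)→100250, (A,nl)→100400; best=4800 via (A,hash)
  {AD}: card=120; try (D,nl_idx)→2120, (D,hash)→2180, (A,merge)→3330, (D,merge)→3460, (A,hash)→4240, (A,nl)→30120 …(+1); best=2120 via (D,nl_idx)
  {ABC}: card=312500; try (C,hash)→15050, (A,hash)→28800, (C,merge)→94550, (A,merge)→327050, (C,nl)→1567300, (A,nl)→5004800; best=15050 via (C,hash)
  {ABD}: card=3000; try (B,merge)→7080, (B,hash)→9440, (D,hash)→12730, (B,nl)→50120, (D,nl_idx)→51550, (D,merge)→93260 …(+1); best=7080 via (B,merge)
  {ABCD}: card=150000; try (C,hash)→14080, (C,merge)→48330, (D,hash)→329230, (C,nl)→757080, (D,nl_idx)→2352550, (D,merge)→6266010 …(+1); best=14080 via (C,hash)

14080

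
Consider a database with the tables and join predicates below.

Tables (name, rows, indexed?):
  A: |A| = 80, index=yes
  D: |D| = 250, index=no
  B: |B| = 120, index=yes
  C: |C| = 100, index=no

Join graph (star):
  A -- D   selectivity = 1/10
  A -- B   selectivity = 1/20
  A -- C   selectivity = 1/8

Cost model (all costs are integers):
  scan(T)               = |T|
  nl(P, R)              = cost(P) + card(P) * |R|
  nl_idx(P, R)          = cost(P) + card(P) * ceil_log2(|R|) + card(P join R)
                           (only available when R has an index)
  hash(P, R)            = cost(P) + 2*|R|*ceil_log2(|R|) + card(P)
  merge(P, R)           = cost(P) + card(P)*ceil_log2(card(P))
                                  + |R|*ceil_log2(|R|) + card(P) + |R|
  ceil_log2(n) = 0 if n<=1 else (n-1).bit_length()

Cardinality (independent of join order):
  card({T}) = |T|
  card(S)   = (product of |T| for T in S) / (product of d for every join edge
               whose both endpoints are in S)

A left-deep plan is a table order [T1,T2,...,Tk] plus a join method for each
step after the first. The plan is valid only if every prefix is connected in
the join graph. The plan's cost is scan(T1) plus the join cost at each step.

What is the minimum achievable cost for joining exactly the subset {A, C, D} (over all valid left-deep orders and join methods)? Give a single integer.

Selinger DP over subsets of {A,C,D}:
  {A}: scan cost=80, card=80
  {D}: scan cost=250, card=250
  {C}: scan cost=100, card=100
  {AD}: card=2000; try (A,hash)→1620, (D,merge)→2970, (A,merge)→3140, (A,nl_idx)→4000, (D,hash)→4160, (D,nl)→20080 …(+1); best=1620 via (A,hash)
  {AC}: card=1000; try (A,hash)→1320, (C,merge)→1520, (A,merge)→1540, (C,hash)→1560, (A,nl_idx)→1800, (C,nl)→8080 …(+1); best=1320 via (A,hash)
  {ACD}: card=25000; try (C,hash)→5020, (D,hash)→6320, (D,merge)→14570, (C,merge)→26420, (C,nl)→201620, (D,nl)→251320; best=5020 via (C,hash)

5020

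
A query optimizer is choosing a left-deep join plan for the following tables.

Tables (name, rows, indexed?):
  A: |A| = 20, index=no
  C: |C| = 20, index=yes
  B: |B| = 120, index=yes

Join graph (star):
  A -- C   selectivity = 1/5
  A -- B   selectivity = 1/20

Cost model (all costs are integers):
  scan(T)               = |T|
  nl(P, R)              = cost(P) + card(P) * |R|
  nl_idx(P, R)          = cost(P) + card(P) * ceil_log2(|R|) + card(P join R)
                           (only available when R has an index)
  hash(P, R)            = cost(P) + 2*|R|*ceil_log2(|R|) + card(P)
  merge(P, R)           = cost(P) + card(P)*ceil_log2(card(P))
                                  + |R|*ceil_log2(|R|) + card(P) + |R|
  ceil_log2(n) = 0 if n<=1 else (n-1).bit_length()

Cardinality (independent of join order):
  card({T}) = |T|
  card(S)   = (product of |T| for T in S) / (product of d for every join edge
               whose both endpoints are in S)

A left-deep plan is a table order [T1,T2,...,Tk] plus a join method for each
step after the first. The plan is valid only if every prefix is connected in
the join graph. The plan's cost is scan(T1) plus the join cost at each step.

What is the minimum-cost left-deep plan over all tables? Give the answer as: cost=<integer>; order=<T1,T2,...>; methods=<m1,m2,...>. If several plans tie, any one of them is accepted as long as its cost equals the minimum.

Selinger DP (subsets sized 1..n):
  {A}: scan cost=20, card=20
  {C}: scan cost=20, card=20
  {B}: scan cost=120, card=120
  {AC}: card=80; try (C,nl_idx)→200, (C,hash)→240, (A,hash)→240, (C,merge)→260, (A,merge)→260, (C,nl)→420 …(+1); best=200 via (C,nl_idx)
  {AB}: card=120; try (B,nl_idx)→280, (A,hash)→440, (B,merge)→1100, (A,merge)→1200, (B,hash)→1720, (B,nl)→2420 …(+1); best=280 via (B,nl_idx)
  {ABC}: card=480; try (C,hash)→600, (B,nl_idx)→1240, (C,merge)→1360, (C,nl_idx)→1360, (B,merge)→1800, (B,hash)→1960 …(+2); best=600 via (C,hash)

cost=600; order=A,B,C; methods=nl_idx,hash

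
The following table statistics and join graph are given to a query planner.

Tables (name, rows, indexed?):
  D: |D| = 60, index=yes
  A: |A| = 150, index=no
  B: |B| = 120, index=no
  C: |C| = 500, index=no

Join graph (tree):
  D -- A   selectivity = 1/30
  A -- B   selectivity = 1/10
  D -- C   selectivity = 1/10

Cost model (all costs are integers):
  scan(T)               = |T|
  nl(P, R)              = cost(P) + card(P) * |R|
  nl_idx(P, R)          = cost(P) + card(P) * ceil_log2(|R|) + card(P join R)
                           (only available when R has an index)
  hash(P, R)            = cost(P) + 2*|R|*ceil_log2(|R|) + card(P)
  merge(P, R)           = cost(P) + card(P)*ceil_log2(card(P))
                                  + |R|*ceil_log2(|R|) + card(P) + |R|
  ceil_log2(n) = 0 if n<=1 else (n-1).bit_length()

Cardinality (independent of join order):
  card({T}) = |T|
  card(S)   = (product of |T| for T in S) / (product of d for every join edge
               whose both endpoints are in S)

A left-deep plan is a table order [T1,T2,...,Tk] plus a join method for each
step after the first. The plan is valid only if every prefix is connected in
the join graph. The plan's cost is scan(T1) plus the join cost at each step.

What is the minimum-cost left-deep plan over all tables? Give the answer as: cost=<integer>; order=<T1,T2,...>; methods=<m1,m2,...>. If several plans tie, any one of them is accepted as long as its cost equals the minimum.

Selinger DP (subsets sized 1..n):
  {D}: scan cost=60, card=60
  {A}: scan cost=150, card=150
  {B}: scan cost=120, card=120
  {C}: scan cost=500, card=500
  {AD}: card=300; try (D,hash)→1020, (D,nl_idx)→1350, (A,merge)→1830, (D,merge)→1920, (A,hash)→2520, (A,nl)→9060 …(+1); best=1020 via (D,hash)
  {CD}: card=3000; try (D,hash)→1720, (C,merge)→5480, (D,merge)→5920, (D,nl_idx)→6500, (C,hash)→9120, (C,nl)→30060 …(+1); best=1720 via (D,hash)
  {AB}: card=1800; try (B,hash)→1980, (A,merge)→2430, (B,merge)→2460, (A,hash)→2640, (A,nl)→18120, (B,nl)→18150; best=1980 via (B,hash)
  {ABD}: card=3600; try (B,hash)→3000, (D,hash)→4500, (B,merge)→4980, (D,nl_idx)→16380, (D,merge)→24000, (B,nl)→37020 …(+1); best=3000 via (B,hash)
  {ACD}: card=15000; try (A,hash)→7120, (C,merge)→9020, (C,hash)→10320, (A,merge)→42070, (C,nl)→151020, (A,nl)→451720; best=7120 via (A,hash)
  {ABCD}: card=180000; try (C,hash)→15600, (B,hash)→23800, (C,merge)→54800, (B,merge)→233080, (C,nl)→1803000, (B,nl)→1807120; best=15600 via (C,hash)

cost=15600; order=A,D,B,C; methods=hash,hash,hash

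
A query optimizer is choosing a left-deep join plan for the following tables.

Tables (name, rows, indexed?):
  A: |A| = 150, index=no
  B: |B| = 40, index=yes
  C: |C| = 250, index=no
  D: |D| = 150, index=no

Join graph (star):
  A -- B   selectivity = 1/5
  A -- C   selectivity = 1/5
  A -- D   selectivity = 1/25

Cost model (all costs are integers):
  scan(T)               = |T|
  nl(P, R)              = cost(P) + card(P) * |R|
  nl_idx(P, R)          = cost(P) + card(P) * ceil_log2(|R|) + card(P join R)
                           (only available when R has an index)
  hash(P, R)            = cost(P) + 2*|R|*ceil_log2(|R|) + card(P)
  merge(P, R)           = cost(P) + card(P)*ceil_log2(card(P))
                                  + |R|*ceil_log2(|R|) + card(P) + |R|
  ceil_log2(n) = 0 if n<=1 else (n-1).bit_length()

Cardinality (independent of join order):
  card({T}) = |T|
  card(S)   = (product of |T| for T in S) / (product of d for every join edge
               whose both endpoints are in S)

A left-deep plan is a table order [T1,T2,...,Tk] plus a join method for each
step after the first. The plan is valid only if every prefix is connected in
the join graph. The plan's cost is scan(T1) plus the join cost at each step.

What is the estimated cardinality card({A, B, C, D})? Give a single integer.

Tables in S: A(150), B(40), C(250), D(150)
Edges inside S: A-B(d=5), A-C(d=5), A-D(d=25)
numerator = 150 * 40 * 250 * 150 = 225000000
denominator = 5 * 5 * 25 = 625
card(S) = 225000000 / 625 = 360000

360000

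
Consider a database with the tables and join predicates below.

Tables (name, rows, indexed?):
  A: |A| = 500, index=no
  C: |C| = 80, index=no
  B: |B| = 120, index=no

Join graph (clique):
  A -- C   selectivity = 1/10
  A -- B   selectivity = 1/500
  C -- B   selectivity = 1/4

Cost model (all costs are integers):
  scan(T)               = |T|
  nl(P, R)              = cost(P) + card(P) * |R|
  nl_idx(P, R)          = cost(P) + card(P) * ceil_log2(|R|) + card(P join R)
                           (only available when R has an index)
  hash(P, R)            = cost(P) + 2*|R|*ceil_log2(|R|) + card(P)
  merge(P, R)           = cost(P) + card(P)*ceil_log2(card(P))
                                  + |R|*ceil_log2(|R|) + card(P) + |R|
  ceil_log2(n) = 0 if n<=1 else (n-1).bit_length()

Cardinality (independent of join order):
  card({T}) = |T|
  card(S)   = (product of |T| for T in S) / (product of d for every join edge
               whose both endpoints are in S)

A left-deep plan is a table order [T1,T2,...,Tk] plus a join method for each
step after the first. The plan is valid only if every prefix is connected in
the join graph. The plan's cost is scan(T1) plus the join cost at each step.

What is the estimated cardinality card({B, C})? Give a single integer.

Tables in S: B(120), C(80)
Edges inside S: C-B(d=4)
numerator = 120 * 80 = 9600
denominator = 4 = 4
card(S) = 9600 / 4 = 2400

2400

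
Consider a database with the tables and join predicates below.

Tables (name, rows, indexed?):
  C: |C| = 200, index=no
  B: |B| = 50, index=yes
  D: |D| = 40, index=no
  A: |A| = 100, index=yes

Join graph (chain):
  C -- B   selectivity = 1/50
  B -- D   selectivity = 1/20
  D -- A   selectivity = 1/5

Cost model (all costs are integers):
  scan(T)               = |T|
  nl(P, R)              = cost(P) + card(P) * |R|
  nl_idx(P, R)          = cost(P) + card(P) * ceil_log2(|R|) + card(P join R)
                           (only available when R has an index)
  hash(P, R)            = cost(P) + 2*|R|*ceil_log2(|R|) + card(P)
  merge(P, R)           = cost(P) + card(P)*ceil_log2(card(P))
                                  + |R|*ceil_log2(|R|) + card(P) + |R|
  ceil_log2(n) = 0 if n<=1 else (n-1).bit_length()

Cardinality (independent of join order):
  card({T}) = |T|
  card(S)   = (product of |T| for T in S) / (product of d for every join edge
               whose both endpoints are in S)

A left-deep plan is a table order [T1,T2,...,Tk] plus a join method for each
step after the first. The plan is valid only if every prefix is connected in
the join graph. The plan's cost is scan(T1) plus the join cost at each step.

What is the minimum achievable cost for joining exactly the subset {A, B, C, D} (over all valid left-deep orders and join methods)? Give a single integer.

3480

Selinger DP over subsets of {A,B,C,D}:
  {C}: scan cost=200, card=200
  {B}: scan cost=50, card=50
  {D}: scan cost=40, card=40
  {A}: scan cost=100, card=100
  {BC}: card=200; try (B,hash)→1000, (B,nl_idx)→1600, (C,merge)→2200, (B,merge)→2350, (C,hash)→3300, (C,nl)→10050 …(+1); best=1000 via (B,hash)
  {BD}: card=100; try (B,nl_idx)→380, (D,hash)→580, (B,merge)→670, (D,merge)→680, (B,hash)→680, (B,nl)→2040 …(+1); best=380 via (B,nl_idx)
  {AD}: card=800; try (D,hash)→680, (A,merge)→1120, (A,nl_idx)→1120, (D,merge)→1180, (A,hash)→1480, (A,nl)→4040 …(+1); best=680 via (D,hash)
  {BCD}: card=400; try (D,hash)→1680, (C,merge)→2980, (D,merge)→3080, (C,hash)→3680, (D,nl)→9000, (C,nl)→20380; best=1680 via (D,hash)
  {ABD}: card=2000; try (A,hash)→1880, (A,merge)→1980, (B,hash)→2080, (A,nl_idx)→3080, (B,nl_idx)→7480, (B,merge)→9830 …(+2); best=1880 via (A,hash)
  {ABCD}: card=8000; try (A,hash)→3480, (A,merge)→6480, (C,hash)→7080, (A,nl_idx)→12480, (C,merge)→27680, (A,nl)→41680 …(+1); best=3480 via (A,hash)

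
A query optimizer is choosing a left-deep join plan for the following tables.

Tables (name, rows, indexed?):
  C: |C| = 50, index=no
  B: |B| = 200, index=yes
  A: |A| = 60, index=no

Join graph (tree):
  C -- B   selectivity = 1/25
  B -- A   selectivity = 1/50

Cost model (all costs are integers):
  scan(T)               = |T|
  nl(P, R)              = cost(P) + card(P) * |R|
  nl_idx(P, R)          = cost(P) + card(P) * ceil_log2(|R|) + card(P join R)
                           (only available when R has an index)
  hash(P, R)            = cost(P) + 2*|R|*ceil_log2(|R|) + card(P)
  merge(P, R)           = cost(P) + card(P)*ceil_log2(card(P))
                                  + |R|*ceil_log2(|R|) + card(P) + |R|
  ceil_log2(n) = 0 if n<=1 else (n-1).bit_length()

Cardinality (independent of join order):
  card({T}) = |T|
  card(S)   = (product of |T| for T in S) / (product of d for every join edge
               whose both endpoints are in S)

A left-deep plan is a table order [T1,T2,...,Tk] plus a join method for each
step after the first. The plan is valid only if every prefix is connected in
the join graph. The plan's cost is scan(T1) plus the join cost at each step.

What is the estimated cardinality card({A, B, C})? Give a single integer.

480

Tables in S: A(60), B(200), C(50)
Edges inside S: C-B(d=25), B-A(d=50)
numerator = 60 * 200 * 50 = 600000
denominator = 25 * 50 = 1250
card(S) = 600000 / 1250 = 480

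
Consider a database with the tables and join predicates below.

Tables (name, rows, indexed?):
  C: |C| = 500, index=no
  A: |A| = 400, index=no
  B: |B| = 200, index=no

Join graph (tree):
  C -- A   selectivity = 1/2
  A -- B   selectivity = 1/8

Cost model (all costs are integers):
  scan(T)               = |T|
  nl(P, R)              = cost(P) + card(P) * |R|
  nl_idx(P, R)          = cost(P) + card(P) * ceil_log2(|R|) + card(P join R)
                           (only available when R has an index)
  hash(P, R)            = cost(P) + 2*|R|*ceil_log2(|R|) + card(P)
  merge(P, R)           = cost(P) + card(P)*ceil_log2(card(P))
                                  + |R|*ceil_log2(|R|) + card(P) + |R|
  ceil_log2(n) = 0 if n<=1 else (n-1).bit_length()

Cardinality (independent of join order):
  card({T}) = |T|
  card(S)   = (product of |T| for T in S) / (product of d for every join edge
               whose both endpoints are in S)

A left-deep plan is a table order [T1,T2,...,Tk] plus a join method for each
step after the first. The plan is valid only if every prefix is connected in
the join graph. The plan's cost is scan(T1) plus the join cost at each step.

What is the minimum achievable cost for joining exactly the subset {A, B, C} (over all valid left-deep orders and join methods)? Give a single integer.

23000

Selinger DP over subsets of {A,B,C}:
  {C}: scan cost=500, card=500
  {A}: scan cost=400, card=400
  {B}: scan cost=200, card=200
  {AC}: card=100000; try (A,hash)→8200, (C,merge)→9400, (A,merge)→9500, (C,hash)→9800, (C,nl)→200400, (A,nl)→200500; best=8200 via (A,hash)
  {AB}: card=10000; try (B,hash)→4000, (A,merge)→6000, (B,merge)→6200, (A,hash)→7600, (A,nl)→80200, (B,nl)→80400; best=4000 via (B,hash)
  {ABC}: card=2500000; try (C,hash)→23000, (B,hash)→111400, (C,merge)→159000, (B,merge)→1810000, (C,nl)→5004000, (B,nl)→20008200; best=23000 via (C,hash)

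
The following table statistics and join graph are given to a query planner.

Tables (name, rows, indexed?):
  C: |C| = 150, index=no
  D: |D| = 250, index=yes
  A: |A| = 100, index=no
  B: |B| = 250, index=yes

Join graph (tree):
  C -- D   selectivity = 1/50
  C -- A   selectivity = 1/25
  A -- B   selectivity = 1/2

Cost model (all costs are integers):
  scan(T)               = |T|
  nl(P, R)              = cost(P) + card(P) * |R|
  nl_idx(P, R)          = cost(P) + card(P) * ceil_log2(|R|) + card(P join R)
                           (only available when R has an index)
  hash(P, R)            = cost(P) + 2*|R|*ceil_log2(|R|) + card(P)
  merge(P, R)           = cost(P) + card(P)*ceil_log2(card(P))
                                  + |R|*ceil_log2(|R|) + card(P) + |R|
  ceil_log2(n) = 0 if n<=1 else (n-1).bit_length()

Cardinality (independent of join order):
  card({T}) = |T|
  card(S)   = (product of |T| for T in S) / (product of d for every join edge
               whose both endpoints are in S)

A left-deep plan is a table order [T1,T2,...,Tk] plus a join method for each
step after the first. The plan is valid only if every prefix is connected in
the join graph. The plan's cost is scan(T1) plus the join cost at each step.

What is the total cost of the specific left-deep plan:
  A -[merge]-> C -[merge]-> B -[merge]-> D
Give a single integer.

step 1: scan A: cost=100, card=100
step 2: join C via merge
    card(P join C) = 100*150/(25) = 600
    cost = 100 + 100*7 + 150*8 + 100 + 150 = 2250
step 3: join B via merge
    card(P join B) = 600*250/(2) = 75000
    cost = 2250 + 600*10 + 250*8 + 600 + 250 = 11100
step 4: join D via merge
    card(P join D) = 75000*250/(50) = 375000
    cost = 11100 + 75000*17 + 250*8 + 75000 + 250 = 1363350

1363350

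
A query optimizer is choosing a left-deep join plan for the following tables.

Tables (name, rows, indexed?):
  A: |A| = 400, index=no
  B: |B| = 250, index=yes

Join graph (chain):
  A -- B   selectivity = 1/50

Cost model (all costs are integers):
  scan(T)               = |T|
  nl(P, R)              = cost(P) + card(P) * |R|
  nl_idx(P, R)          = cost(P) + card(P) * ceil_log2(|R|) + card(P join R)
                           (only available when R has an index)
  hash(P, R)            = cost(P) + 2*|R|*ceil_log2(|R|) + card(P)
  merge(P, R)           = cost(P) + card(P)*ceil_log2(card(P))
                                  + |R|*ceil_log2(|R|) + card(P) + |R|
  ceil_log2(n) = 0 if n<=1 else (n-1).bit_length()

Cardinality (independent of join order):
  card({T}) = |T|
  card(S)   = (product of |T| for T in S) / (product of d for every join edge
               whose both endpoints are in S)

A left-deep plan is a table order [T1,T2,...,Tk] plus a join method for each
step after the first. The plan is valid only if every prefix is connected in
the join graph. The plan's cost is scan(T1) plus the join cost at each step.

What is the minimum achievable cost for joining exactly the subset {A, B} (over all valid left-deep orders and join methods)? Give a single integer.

4800

Selinger DP over subsets of {A,B}:
  {A}: scan cost=400, card=400
  {B}: scan cost=250, card=250
  {AB}: card=2000; try (B,hash)→4800, (B,nl_idx)→5600, (A,merge)→6500, (B,merge)→6650, (A,hash)→7700, (A,nl)→100250 …(+1); best=4800 via (B,hash)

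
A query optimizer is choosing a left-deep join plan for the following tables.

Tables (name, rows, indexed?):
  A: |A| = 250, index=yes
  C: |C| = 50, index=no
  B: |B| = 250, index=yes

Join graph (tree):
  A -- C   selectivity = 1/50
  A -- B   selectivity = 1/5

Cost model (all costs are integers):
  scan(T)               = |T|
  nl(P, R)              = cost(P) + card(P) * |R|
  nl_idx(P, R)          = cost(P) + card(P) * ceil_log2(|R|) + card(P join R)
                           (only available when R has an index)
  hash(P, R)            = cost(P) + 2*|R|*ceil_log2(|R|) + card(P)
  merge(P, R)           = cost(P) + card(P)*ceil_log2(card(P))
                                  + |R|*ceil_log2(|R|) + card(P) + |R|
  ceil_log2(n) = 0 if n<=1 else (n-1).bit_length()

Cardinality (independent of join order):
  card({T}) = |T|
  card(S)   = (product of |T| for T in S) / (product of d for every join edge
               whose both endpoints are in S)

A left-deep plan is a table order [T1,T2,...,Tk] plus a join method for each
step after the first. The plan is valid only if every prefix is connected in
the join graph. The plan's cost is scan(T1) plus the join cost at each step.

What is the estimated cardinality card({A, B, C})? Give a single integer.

12500

Tables in S: A(250), B(250), C(50)
Edges inside S: A-C(d=50), A-B(d=5)
numerator = 250 * 250 * 50 = 3125000
denominator = 50 * 5 = 250
card(S) = 3125000 / 250 = 12500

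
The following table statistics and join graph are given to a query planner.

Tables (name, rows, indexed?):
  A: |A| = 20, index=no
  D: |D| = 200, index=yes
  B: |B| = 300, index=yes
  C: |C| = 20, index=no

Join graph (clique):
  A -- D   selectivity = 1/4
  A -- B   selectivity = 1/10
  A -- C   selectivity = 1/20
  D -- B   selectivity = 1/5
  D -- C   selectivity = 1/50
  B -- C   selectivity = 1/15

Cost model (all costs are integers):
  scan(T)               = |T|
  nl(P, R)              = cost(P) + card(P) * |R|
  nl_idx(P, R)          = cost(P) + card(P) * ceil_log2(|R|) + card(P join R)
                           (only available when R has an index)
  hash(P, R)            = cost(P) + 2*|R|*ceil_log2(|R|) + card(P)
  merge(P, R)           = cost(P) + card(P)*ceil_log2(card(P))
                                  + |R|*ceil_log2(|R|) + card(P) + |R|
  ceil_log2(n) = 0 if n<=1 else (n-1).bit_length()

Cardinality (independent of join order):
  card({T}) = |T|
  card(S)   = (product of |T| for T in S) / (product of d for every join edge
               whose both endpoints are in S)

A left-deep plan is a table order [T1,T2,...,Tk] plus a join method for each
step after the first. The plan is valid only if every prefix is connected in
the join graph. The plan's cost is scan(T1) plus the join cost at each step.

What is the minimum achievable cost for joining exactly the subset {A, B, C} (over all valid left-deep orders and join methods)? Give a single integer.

460

Selinger DP over subsets of {A,B,C}:
  {A}: scan cost=20, card=20
  {B}: scan cost=300, card=300
  {C}: scan cost=20, card=20
  {AB}: card=600; try (B,nl_idx)→800, (A,hash)→800, (B,merge)→3140, (A,merge)→3420, (B,hash)→5440, (B,nl)→6020 …(+1); best=800 via (B,nl_idx)
  {AC}: card=20; try (C,hash)→240, (A,hash)→240, (C,merge)→260, (A,merge)→260, (C,nl)→420, (A,nl)→420; best=240 via (C,hash)
  {BC}: card=400; try (B,nl_idx)→600, (C,hash)→800, (B,merge)→3140, (C,merge)→3420, (B,hash)→5440, (B,nl)→6020 …(+1); best=600 via (B,nl_idx)
  {ABC}: card=40; try (B,nl_idx)→460, (A,hash)→1200, (C,hash)→1600, (B,merge)→3360, (A,merge)→4720, (B,hash)→5660 …(+4); best=460 via (B,nl_idx)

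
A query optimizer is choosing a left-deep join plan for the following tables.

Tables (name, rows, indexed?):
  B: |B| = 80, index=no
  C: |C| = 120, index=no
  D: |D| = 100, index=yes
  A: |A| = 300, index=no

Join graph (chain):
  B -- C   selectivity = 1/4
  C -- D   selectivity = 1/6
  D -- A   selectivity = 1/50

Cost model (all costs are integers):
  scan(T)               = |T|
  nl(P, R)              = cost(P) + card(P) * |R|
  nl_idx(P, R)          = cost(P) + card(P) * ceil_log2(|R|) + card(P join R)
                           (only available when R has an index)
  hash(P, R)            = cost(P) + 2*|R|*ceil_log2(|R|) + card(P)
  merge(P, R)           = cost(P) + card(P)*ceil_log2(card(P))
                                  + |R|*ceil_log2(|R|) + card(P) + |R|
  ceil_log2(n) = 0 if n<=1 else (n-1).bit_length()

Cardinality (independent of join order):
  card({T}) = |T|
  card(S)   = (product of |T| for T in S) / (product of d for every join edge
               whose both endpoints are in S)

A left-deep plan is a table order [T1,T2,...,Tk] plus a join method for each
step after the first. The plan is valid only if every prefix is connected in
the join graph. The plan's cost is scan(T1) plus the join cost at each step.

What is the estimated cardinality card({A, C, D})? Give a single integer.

12000

Tables in S: A(300), C(120), D(100)
Edges inside S: C-D(d=6), D-A(d=50)
numerator = 300 * 120 * 100 = 3600000
denominator = 6 * 50 = 300
card(S) = 3600000 / 300 = 12000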